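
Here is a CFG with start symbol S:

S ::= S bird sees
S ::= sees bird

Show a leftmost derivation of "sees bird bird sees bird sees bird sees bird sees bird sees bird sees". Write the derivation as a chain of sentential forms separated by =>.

S => S bird sees   [S ::= S bird sees]
S bird sees => S bird sees bird sees   [S ::= S bird sees]
S bird sees bird sees => S bird sees bird sees bird sees   [S ::= S bird sees]
S bird sees bird sees bird sees => S bird sees bird sees bird sees bird sees   [S ::= S bird sees]
S bird sees bird sees bird sees bird sees => S bird sees bird sees bird sees bird sees bird sees   [S ::= S bird sees]
S bird sees bird sees bird sees bird sees bird sees => S bird sees bird sees bird sees bird sees bird sees bird sees   [S ::= S bird sees]
S bird sees bird sees bird sees bird sees bird sees bird sees => sees bird bird sees bird sees bird sees bird sees bird sees bird sees   [S ::= sees bird]

S => S bird sees => S bird sees bird sees => S bird sees bird sees bird sees => S bird sees bird sees bird sees bird sees => S bird sees bird sees bird sees bird sees bird sees => S bird sees bird sees bird sees bird sees bird sees bird sees => sees bird bird sees bird sees bird sees bird sees bird sees bird sees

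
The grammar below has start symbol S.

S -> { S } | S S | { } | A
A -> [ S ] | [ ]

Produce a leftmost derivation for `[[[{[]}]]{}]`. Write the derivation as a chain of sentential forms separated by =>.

S => A   [S -> A]
A => [S]   [A -> [ S ]]
[S] => [SS]   [S -> S S]
[SS] => [AS]   [S -> A]
[AS] => [[S]S]   [A -> [ S ]]
[[S]S] => [[A]S]   [S -> A]
[[A]S] => [[[S]]S]   [A -> [ S ]]
[[[S]]S] => [[[{S}]]S]   [S -> { S }]
[[[{S}]]S] => [[[{A}]]S]   [S -> A]
[[[{A}]]S] => [[[{[]}]]S]   [A -> [ ]]
[[[{[]}]]S] => [[[{[]}]]{}]   [S -> { }]

S => A => [S] => [SS] => [AS] => [[S]S] => [[A]S] => [[[S]]S] => [[[{S}]]S] => [[[{A}]]S] => [[[{[]}]]S] => [[[{[]}]]{}]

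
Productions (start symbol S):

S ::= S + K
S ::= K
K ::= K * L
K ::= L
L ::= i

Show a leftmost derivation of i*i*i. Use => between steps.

S => K   [S ::= K]
K => K*L   [K ::= K * L]
K*L => K*L*L   [K ::= K * L]
K*L*L => L*L*L   [K ::= L]
L*L*L => i*L*L   [L ::= i]
i*L*L => i*i*L   [L ::= i]
i*i*L => i*i*i   [L ::= i]

S=>K=>K*L=>K*L*L=>L*L*L=>i*L*L=>i*i*L=>i*i*i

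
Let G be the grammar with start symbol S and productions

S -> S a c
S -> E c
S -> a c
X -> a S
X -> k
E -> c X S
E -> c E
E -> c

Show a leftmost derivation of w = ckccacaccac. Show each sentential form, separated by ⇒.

S ⇒ Sac ⇒ Ecac ⇒ cXScac ⇒ ckScac ⇒ ckSaccac ⇒ ckSacaccac ⇒ ckEcacaccac ⇒ ckccacaccac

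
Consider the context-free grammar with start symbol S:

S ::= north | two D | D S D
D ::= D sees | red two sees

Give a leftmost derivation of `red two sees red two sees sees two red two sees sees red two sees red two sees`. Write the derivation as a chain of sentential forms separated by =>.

S => D S D => red two sees S D => red two sees D S D D => red two sees D sees S D D => red two sees red two sees sees S D D => red two sees red two sees sees two D D D => red two sees red two sees sees two D sees D D => red two sees red two sees sees two red two sees sees D D => red two sees red two sees sees two red two sees sees red two sees D => red two sees red two sees sees two red two sees sees red two sees red two sees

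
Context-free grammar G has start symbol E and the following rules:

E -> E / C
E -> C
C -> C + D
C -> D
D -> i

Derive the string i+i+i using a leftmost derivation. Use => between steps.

E => C   [E -> C]
C => C+D   [C -> C + D]
C+D => C+D+D   [C -> C + D]
C+D+D => D+D+D   [C -> D]
D+D+D => i+D+D   [D -> i]
i+D+D => i+i+D   [D -> i]
i+i+D => i+i+i   [D -> i]

E=>C=>C+D=>C+D+D=>D+D+D=>i+D+D=>i+i+D=>i+i+i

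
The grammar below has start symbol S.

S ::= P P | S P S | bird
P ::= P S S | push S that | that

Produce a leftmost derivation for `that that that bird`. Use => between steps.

S => S P S => P P P S => that P P S => that that P S => that that that S => that that that bird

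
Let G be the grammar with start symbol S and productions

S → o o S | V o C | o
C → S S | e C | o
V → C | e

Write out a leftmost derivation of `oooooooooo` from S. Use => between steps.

S=>VoC=>CoC=>SSoC=>ooSSoC=>ooooSSoC=>ooooooSSoC=>oooooooSoC=>oooooooooC=>oooooooooo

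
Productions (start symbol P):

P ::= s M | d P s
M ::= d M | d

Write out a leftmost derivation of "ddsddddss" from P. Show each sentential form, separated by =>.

P => dPs => ddPss => ddsMss => ddsdMss => ddsddMss => ddsdddMss => ddsddddss

P => dPs   [P ::= d P s]
dPs => ddPss   [P ::= d P s]
ddPss => ddsMss   [P ::= s M]
ddsMss => ddsdMss   [M ::= d M]
ddsdMss => ddsddMss   [M ::= d M]
ddsddMss => ddsdddMss   [M ::= d M]
ddsdddMss => ddsddddss   [M ::= d]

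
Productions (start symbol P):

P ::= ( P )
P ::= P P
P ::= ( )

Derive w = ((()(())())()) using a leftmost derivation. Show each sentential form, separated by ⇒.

P⇒(P)⇒(PP)⇒((P)P)⇒((PP)P)⇒((PPP)P)⇒((()PP)P)⇒((()(P)P)P)⇒((()(())P)P)⇒((()(())())P)⇒((()(())())())

P ⇒ (P)   [P ::= ( P )]
(P) ⇒ (PP)   [P ::= P P]
(PP) ⇒ ((P)P)   [P ::= ( P )]
((P)P) ⇒ ((PP)P)   [P ::= P P]
((PP)P) ⇒ ((PPP)P)   [P ::= P P]
((PPP)P) ⇒ ((()PP)P)   [P ::= ( )]
((()PP)P) ⇒ ((()(P)P)P)   [P ::= ( P )]
((()(P)P)P) ⇒ ((()(())P)P)   [P ::= ( )]
((()(())P)P) ⇒ ((()(())())P)   [P ::= ( )]
((()(())())P) ⇒ ((()(())())())   [P ::= ( )]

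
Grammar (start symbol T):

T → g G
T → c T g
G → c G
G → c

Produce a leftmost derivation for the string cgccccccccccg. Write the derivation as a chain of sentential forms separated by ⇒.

T ⇒ cTg ⇒ cgGg ⇒ cgcGg ⇒ cgccGg ⇒ cgcccGg ⇒ cgccccGg ⇒ cgcccccGg ⇒ cgccccccGg ⇒ cgcccccccGg ⇒ cgccccccccGg ⇒ cgcccccccccGg ⇒ cgccccccccccg

T ⇒ cTg   [T → c T g]
cTg ⇒ cgGg   [T → g G]
cgGg ⇒ cgcGg   [G → c G]
cgcGg ⇒ cgccGg   [G → c G]
cgccGg ⇒ cgcccGg   [G → c G]
cgcccGg ⇒ cgccccGg   [G → c G]
cgccccGg ⇒ cgcccccGg   [G → c G]
cgcccccGg ⇒ cgccccccGg   [G → c G]
cgccccccGg ⇒ cgcccccccGg   [G → c G]
cgcccccccGg ⇒ cgccccccccGg   [G → c G]
cgccccccccGg ⇒ cgcccccccccGg   [G → c G]
cgcccccccccGg ⇒ cgccccccccccg   [G → c]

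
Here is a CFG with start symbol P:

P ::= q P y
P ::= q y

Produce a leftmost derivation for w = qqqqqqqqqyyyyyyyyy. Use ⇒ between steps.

P ⇒ qPy ⇒ qqPyy ⇒ qqqPyyy ⇒ qqqqPyyyy ⇒ qqqqqPyyyyy ⇒ qqqqqqPyyyyyy ⇒ qqqqqqqPyyyyyyy ⇒ qqqqqqqqPyyyyyyyy ⇒ qqqqqqqqqyyyyyyyyy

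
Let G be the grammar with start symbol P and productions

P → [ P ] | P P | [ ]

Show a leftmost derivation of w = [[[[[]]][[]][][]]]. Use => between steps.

P => [P] => [[P]] => [[PP]] => [[PPP]] => [[PPPP]] => [[[P]PPP]] => [[[[P]]PPP]] => [[[[[]]]PPP]] => [[[[[]]][P]PP]] => [[[[[]]][[]]PP]] => [[[[[]]][[]][]P]] => [[[[[]]][[]][][]]]

P => [P]   [P → [ P ]]
[P] => [[P]]   [P → [ P ]]
[[P]] => [[PP]]   [P → P P]
[[PP]] => [[PPP]]   [P → P P]
[[PPP]] => [[PPPP]]   [P → P P]
[[PPPP]] => [[[P]PPP]]   [P → [ P ]]
[[[P]PPP]] => [[[[P]]PPP]]   [P → [ P ]]
[[[[P]]PPP]] => [[[[[]]]PPP]]   [P → [ ]]
[[[[[]]]PPP]] => [[[[[]]][P]PP]]   [P → [ P ]]
[[[[[]]][P]PP]] => [[[[[]]][[]]PP]]   [P → [ ]]
[[[[[]]][[]]PP]] => [[[[[]]][[]][]P]]   [P → [ ]]
[[[[[]]][[]][]P]] => [[[[[]]][[]][][]]]   [P → [ ]]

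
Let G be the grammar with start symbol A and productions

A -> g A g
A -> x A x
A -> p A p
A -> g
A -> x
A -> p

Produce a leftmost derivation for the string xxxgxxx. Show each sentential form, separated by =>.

A => xAx   [A -> x A x]
xAx => xxAxx   [A -> x A x]
xxAxx => xxxAxxx   [A -> x A x]
xxxAxxx => xxxgxxx   [A -> g]

A => xAx => xxAxx => xxxAxxx => xxxgxxx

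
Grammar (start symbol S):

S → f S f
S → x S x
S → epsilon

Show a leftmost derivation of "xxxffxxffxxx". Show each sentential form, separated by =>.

S=>xSx=>xxSxx=>xxxSxxx=>xxxfSfxxx=>xxxffSffxxx=>xxxffxSxffxxx=>xxxffxxffxxx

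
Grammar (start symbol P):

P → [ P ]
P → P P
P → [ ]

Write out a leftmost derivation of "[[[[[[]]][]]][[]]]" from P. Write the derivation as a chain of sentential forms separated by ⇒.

P ⇒ [P]   [P → [ P ]]
[P] ⇒ [PP]   [P → P P]
[PP] ⇒ [[P]P]   [P → [ P ]]
[[P]P] ⇒ [[[P]]P]   [P → [ P ]]
[[[P]]P] ⇒ [[[PP]]P]   [P → P P]
[[[PP]]P] ⇒ [[[[P]P]]P]   [P → [ P ]]
[[[[P]P]]P] ⇒ [[[[[P]]P]]P]   [P → [ P ]]
[[[[[P]]P]]P] ⇒ [[[[[[]]]P]]P]   [P → [ ]]
[[[[[[]]]P]]P] ⇒ [[[[[[]]][]]]P]   [P → [ ]]
[[[[[[]]][]]]P] ⇒ [[[[[[]]][]]][P]]   [P → [ P ]]
[[[[[[]]][]]][P]] ⇒ [[[[[[]]][]]][[]]]   [P → [ ]]

P ⇒ [P] ⇒ [PP] ⇒ [[P]P] ⇒ [[[P]]P] ⇒ [[[PP]]P] ⇒ [[[[P]P]]P] ⇒ [[[[[P]]P]]P] ⇒ [[[[[[]]]P]]P] ⇒ [[[[[[]]][]]]P] ⇒ [[[[[[]]][]]][P]] ⇒ [[[[[[]]][]]][[]]]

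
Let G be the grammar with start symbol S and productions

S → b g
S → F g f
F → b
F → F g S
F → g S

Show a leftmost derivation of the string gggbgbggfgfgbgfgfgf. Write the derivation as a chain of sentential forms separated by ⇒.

S ⇒ Fgf   [S → F g f]
Fgf ⇒ gSgf   [F → g S]
gSgf ⇒ gFgfgf   [S → F g f]
gFgfgf ⇒ gFgSgfgf   [F → F g S]
gFgSgfgf ⇒ ggSgSgfgf   [F → g S]
ggSgSgfgf ⇒ ggFgfgSgfgf   [S → F g f]
ggFgfgSgfgf ⇒ gggSgfgSgfgf   [F → g S]
gggSgfgSgfgf ⇒ gggFgfgfgSgfgf   [S → F g f]
gggFgfgfgSgfgf ⇒ gggFgSgfgfgSgfgf   [F → F g S]
gggFgSgfgfgSgfgf ⇒ gggbgSgfgfgSgfgf   [F → b]
gggbgSgfgfgSgfgf ⇒ gggbgbggfgfgSgfgf   [S → b g]
gggbgbggfgfgSgfgf ⇒ gggbgbggfgfgFgfgfgf   [S → F g f]
gggbgbggfgfgFgfgfgf ⇒ gggbgbggfgfgbgfgfgf   [F → b]

S ⇒ Fgf ⇒ gSgf ⇒ gFgfgf ⇒ gFgSgfgf ⇒ ggSgSgfgf ⇒ ggFgfgSgfgf ⇒ gggSgfgSgfgf ⇒ gggFgfgfgSgfgf ⇒ gggFgSgfgfgSgfgf ⇒ gggbgSgfgfgSgfgf ⇒ gggbgbggfgfgSgfgf ⇒ gggbgbggfgfgFgfgfgf ⇒ gggbgbggfgfgbgfgfgf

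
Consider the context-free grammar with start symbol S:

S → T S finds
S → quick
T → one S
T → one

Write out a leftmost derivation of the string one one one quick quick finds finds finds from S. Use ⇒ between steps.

S ⇒ T S finds ⇒ one S finds ⇒ one T S finds finds ⇒ one one S finds finds ⇒ one one T S finds finds finds ⇒ one one one S S finds finds finds ⇒ one one one quick S finds finds finds ⇒ one one one quick quick finds finds finds

S ⇒ T S finds   [S → T S finds]
T S finds ⇒ one S finds   [T → one]
one S finds ⇒ one T S finds finds   [S → T S finds]
one T S finds finds ⇒ one one S finds finds   [T → one]
one one S finds finds ⇒ one one T S finds finds finds   [S → T S finds]
one one T S finds finds finds ⇒ one one one S S finds finds finds   [T → one S]
one one one S S finds finds finds ⇒ one one one quick S finds finds finds   [S → quick]
one one one quick S finds finds finds ⇒ one one one quick quick finds finds finds   [S → quick]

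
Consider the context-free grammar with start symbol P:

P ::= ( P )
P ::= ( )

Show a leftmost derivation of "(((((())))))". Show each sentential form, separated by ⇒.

P⇒(P)⇒((P))⇒(((P)))⇒((((P))))⇒(((((P)))))⇒(((((())))))

P ⇒ (P)   [P ::= ( P )]
(P) ⇒ ((P))   [P ::= ( P )]
((P)) ⇒ (((P)))   [P ::= ( P )]
(((P))) ⇒ ((((P))))   [P ::= ( P )]
((((P)))) ⇒ (((((P)))))   [P ::= ( P )]
(((((P))))) ⇒ (((((())))))   [P ::= ( )]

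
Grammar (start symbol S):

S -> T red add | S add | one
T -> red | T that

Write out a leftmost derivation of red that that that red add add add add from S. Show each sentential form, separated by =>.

S => S add => S add add => S add add add => T red add add add add => T that red add add add add => T that that red add add add add => T that that that red add add add add => red that that that red add add add add

S => S add   [S -> S add]
S add => S add add   [S -> S add]
S add add => S add add add   [S -> S add]
S add add add => T red add add add add   [S -> T red add]
T red add add add add => T that red add add add add   [T -> T that]
T that red add add add add => T that that red add add add add   [T -> T that]
T that that red add add add add => T that that that red add add add add   [T -> T that]
T that that that red add add add add => red that that that red add add add add   [T -> red]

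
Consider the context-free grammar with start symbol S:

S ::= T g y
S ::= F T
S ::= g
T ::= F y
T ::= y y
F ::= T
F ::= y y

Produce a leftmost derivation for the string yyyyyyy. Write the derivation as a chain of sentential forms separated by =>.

S=>FT=>TT=>FyT=>TyT=>FyyT=>TyyT=>FyyyT=>yyyyyT=>yyyyyyy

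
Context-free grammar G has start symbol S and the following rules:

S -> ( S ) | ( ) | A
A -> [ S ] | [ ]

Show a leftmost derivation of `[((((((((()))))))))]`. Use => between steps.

S => A   [S -> A]
A => [S]   [A -> [ S ]]
[S] => [(S)]   [S -> ( S )]
[(S)] => [((S))]   [S -> ( S )]
[((S))] => [(((S)))]   [S -> ( S )]
[(((S)))] => [((((S))))]   [S -> ( S )]
[((((S))))] => [(((((S)))))]   [S -> ( S )]
[(((((S)))))] => [((((((S))))))]   [S -> ( S )]
[((((((S))))))] => [(((((((S)))))))]   [S -> ( S )]
[(((((((S)))))))] => [((((((((S))))))))]   [S -> ( S )]
[((((((((S))))))))] => [((((((((()))))))))]   [S -> ( )]

S=>A=>[S]=>[(S)]=>[((S))]=>[(((S)))]=>[((((S))))]=>[(((((S)))))]=>[((((((S))))))]=>[(((((((S)))))))]=>[((((((((S))))))))]=>[((((((((()))))))))]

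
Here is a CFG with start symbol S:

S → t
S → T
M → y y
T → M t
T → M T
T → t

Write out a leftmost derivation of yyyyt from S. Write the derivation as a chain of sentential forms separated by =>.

S=>T=>MT=>yyT=>yyMt=>yyyyt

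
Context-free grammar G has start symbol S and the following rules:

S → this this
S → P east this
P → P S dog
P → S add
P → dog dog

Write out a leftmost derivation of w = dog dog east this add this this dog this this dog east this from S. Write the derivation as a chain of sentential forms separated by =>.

S => P east this   [S → P east this]
P east this => P S dog east this   [P → P S dog]
P S dog east this => P S dog S dog east this   [P → P S dog]
P S dog S dog east this => S add S dog S dog east this   [P → S add]
S add S dog S dog east this => P east this add S dog S dog east this   [S → P east this]
P east this add S dog S dog east this => dog dog east this add S dog S dog east this   [P → dog dog]
dog dog east this add S dog S dog east this => dog dog east this add this this dog S dog east this   [S → this this]
dog dog east this add this this dog S dog east this => dog dog east this add this this dog this this dog east this   [S → this this]

S => P east this => P S dog east this => P S dog S dog east this => S add S dog S dog east this => P east this add S dog S dog east this => dog dog east this add S dog S dog east this => dog dog east this add this this dog S dog east this => dog dog east this add this this dog this this dog east this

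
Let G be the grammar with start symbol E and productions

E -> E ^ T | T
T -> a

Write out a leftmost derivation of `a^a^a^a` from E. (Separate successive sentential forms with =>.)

E => E^T => E^T^T => E^T^T^T => T^T^T^T => a^T^T^T => a^a^T^T => a^a^a^T => a^a^a^a

E => E^T   [E -> E ^ T]
E^T => E^T^T   [E -> E ^ T]
E^T^T => E^T^T^T   [E -> E ^ T]
E^T^T^T => T^T^T^T   [E -> T]
T^T^T^T => a^T^T^T   [T -> a]
a^T^T^T => a^a^T^T   [T -> a]
a^a^T^T => a^a^a^T   [T -> a]
a^a^a^T => a^a^a^a   [T -> a]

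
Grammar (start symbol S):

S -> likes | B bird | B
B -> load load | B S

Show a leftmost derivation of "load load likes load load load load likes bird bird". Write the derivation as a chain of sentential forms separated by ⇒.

S ⇒ B bird ⇒ B S bird ⇒ B S S bird ⇒ B S S S bird ⇒ load load S S S bird ⇒ load load likes S S bird ⇒ load load likes B S bird ⇒ load load likes load load S bird ⇒ load load likes load load B bird bird ⇒ load load likes load load B S bird bird ⇒ load load likes load load load load S bird bird ⇒ load load likes load load load load likes bird bird

S ⇒ B bird   [S -> B bird]
B bird ⇒ B S bird   [B -> B S]
B S bird ⇒ B S S bird   [B -> B S]
B S S bird ⇒ B S S S bird   [B -> B S]
B S S S bird ⇒ load load S S S bird   [B -> load load]
load load S S S bird ⇒ load load likes S S bird   [S -> likes]
load load likes S S bird ⇒ load load likes B S bird   [S -> B]
load load likes B S bird ⇒ load load likes load load S bird   [B -> load load]
load load likes load load S bird ⇒ load load likes load load B bird bird   [S -> B bird]
load load likes load load B bird bird ⇒ load load likes load load B S bird bird   [B -> B S]
load load likes load load B S bird bird ⇒ load load likes load load load load S bird bird   [B -> load load]
load load likes load load load load S bird bird ⇒ load load likes load load load load likes bird bird   [S -> likes]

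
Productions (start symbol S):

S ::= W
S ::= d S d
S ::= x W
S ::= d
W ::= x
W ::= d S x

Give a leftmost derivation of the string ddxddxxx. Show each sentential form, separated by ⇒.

S⇒W⇒dSx⇒dWx⇒ddSxx⇒ddxWxx⇒ddxdSxxx⇒ddxddxxx

S ⇒ W   [S ::= W]
W ⇒ dSx   [W ::= d S x]
dSx ⇒ dWx   [S ::= W]
dWx ⇒ ddSxx   [W ::= d S x]
ddSxx ⇒ ddxWxx   [S ::= x W]
ddxWxx ⇒ ddxdSxxx   [W ::= d S x]
ddxdSxxx ⇒ ddxddxxx   [S ::= d]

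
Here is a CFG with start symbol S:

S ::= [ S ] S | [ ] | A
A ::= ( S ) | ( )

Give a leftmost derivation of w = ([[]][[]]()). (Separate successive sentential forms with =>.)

S => A   [S ::= A]
A => (S)   [A ::= ( S )]
(S) => ([S]S)   [S ::= [ S ] S]
([S]S) => ([[]]S)   [S ::= [ ]]
([[]]S) => ([[]][S]S)   [S ::= [ S ] S]
([[]][S]S) => ([[]][[]]S)   [S ::= [ ]]
([[]][[]]S) => ([[]][[]]A)   [S ::= A]
([[]][[]]A) => ([[]][[]]())   [A ::= ( )]

S => A => (S) => ([S]S) => ([[]]S) => ([[]][S]S) => ([[]][[]]S) => ([[]][[]]A) => ([[]][[]]())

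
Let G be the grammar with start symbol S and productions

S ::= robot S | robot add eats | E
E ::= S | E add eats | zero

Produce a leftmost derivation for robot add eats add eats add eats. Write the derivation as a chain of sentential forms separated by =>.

S => E   [S ::= E]
E => E add eats   [E ::= E add eats]
E add eats => E add eats add eats   [E ::= E add eats]
E add eats add eats => S add eats add eats   [E ::= S]
S add eats add eats => robot add eats add eats add eats   [S ::= robot add eats]

S => E => E add eats => E add eats add eats => S add eats add eats => robot add eats add eats add eats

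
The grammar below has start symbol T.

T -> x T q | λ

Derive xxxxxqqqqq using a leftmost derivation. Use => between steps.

T => xTq => xxTqq => xxxTqqq => xxxxTqqqq => xxxxxTqqqqq => xxxxxqqqqq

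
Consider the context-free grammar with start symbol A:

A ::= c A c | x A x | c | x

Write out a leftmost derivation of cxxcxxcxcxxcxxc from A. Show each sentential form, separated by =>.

A => cAc => cxAxc => cxxAxxc => cxxcAcxxc => cxxcxAxcxxc => cxxcxxAxxcxxc => cxxcxxcAcxxcxxc => cxxcxxcxcxxcxxc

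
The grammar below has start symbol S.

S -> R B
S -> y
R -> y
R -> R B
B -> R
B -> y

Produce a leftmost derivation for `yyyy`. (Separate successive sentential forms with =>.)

S => RB   [S -> R B]
RB => yB   [R -> y]
yB => yR   [B -> R]
yR => yRB   [R -> R B]
yRB => yRBB   [R -> R B]
yRBB => yyBB   [R -> y]
yyBB => yyRB   [B -> R]
yyRB => yyyB   [R -> y]
yyyB => yyyy   [B -> y]

S => RB => yB => yR => yRB => yRBB => yyBB => yyRB => yyyB => yyyy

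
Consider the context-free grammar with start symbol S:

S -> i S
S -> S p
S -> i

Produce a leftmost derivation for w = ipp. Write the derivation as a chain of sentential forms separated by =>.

S => Sp => Spp => ipp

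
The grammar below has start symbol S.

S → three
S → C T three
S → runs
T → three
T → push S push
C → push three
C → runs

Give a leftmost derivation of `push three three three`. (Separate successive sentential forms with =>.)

S => C T three   [S → C T three]
C T three => push three T three   [C → push three]
push three T three => push three three three   [T → three]

S => C T three => push three T three => push three three three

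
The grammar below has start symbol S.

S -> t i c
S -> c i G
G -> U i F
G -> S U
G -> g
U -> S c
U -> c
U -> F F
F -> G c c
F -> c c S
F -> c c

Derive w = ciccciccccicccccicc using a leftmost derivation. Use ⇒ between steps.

S ⇒ ciG   [S -> c i G]
ciG ⇒ ciUiF   [G -> U i F]
ciUiF ⇒ ciFFiF   [U -> F F]
ciFFiF ⇒ ciccFiF   [F -> c c]
ciccFiF ⇒ ciccGcciF   [F -> G c c]
ciccGcciF ⇒ ciccSUcciF   [G -> S U]
ciccSUcciF ⇒ ciccciGUcciF   [S -> c i G]
ciccciGUcciF ⇒ ciccciUiFUcciF   [G -> U i F]
ciccciUiFUcciF ⇒ ciccciFFiFUcciF   [U -> F F]
ciccciFFiFUcciF ⇒ ciccciccFiFUcciF   [F -> c c]
ciccciccFiFUcciF ⇒ cicccicccciFUcciF   [F -> c c]
cicccicccciFUcciF ⇒ cicccicccciccUcciF   [F -> c c]
cicccicccciccUcciF ⇒ cicccicccciccccciF   [U -> c]
cicccicccciccccciF ⇒ ciccciccccicccccicc   [F -> c c]

S ⇒ ciG ⇒ ciUiF ⇒ ciFFiF ⇒ ciccFiF ⇒ ciccGcciF ⇒ ciccSUcciF ⇒ ciccciGUcciF ⇒ ciccciUiFUcciF ⇒ ciccciFFiFUcciF ⇒ ciccciccFiFUcciF ⇒ cicccicccciFUcciF ⇒ cicccicccciccUcciF ⇒ cicccicccciccccciF ⇒ ciccciccccicccccicc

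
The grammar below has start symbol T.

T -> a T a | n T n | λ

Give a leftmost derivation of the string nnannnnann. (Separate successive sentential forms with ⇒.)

T ⇒ nTn   [T -> n T n]
nTn ⇒ nnTnn   [T -> n T n]
nnTnn ⇒ nnaTann   [T -> a T a]
nnaTann ⇒ nnanTnann   [T -> n T n]
nnanTnann ⇒ nnannTnnann   [T -> n T n]
nnannTnnann ⇒ nnannnnann   [T -> λ]

T ⇒ nTn ⇒ nnTnn ⇒ nnaTann ⇒ nnanTnann ⇒ nnannTnnann ⇒ nnannnnann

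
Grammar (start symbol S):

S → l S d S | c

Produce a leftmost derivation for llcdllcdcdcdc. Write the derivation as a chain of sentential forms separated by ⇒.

S ⇒ lSdS ⇒ llSdSdS ⇒ llcdSdS ⇒ llcdlSdSdS ⇒ llcdllSdSdSdS ⇒ llcdllcdSdSdS ⇒ llcdllcdcdSdS ⇒ llcdllcdcdcdS ⇒ llcdllcdcdcdc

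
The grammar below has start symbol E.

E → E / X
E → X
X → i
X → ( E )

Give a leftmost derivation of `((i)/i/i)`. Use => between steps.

E=>X=>(E)=>(E/X)=>(E/X/X)=>(X/X/X)=>((E)/X/X)=>((X)/X/X)=>((i)/X/X)=>((i)/i/X)=>((i)/i/i)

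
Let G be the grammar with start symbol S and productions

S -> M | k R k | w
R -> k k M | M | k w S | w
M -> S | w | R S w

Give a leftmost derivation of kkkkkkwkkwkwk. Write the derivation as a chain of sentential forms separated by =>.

S => kRk   [S -> k R k]
kRk => kkkMk   [R -> k k M]
kkkMk => kkkRSwk   [M -> R S w]
kkkRSwk => kkkMSwk   [R -> M]
kkkMSwk => kkkSSwk   [M -> S]
kkkSSwk => kkkkRkSwk   [S -> k R k]
kkkkRkSwk => kkkkkkMkSwk   [R -> k k M]
kkkkkkMkSwk => kkkkkkwkSwk   [M -> w]
kkkkkkwkSwk => kkkkkkwkkRkwk   [S -> k R k]
kkkkkkwkkRkwk => kkkkkkwkkwkwk   [R -> w]

S=>kRk=>kkkMk=>kkkRSwk=>kkkMSwk=>kkkSSwk=>kkkkRkSwk=>kkkkkkMkSwk=>kkkkkkwkSwk=>kkkkkkwkkRkwk=>kkkkkkwkkwkwk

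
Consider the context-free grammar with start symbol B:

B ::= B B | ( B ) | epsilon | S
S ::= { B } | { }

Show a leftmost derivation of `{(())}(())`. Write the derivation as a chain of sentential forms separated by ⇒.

B ⇒ BB ⇒ SB ⇒ {B}B ⇒ {(B)}B ⇒ {((B))}B ⇒ {(())}B ⇒ {(())}(B) ⇒ {(())}((B)) ⇒ {(())}(())

B ⇒ BB   [B ::= B B]
BB ⇒ SB   [B ::= S]
SB ⇒ {B}B   [S ::= { B }]
{B}B ⇒ {(B)}B   [B ::= ( B )]
{(B)}B ⇒ {((B))}B   [B ::= ( B )]
{((B))}B ⇒ {(())}B   [B ::= epsilon]
{(())}B ⇒ {(())}(B)   [B ::= ( B )]
{(())}(B) ⇒ {(())}((B))   [B ::= ( B )]
{(())}((B)) ⇒ {(())}(())   [B ::= epsilon]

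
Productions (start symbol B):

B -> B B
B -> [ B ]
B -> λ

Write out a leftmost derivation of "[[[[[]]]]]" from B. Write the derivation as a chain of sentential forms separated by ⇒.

B ⇒ [B]   [B -> [ B ]]
[B] ⇒ [[B]]   [B -> [ B ]]
[[B]] ⇒ [[BB]]   [B -> B B]
[[BB]] ⇒ [[BBB]]   [B -> B B]
[[BBB]] ⇒ [[[B]BB]]   [B -> [ B ]]
[[[B]BB]] ⇒ [[[[B]]BB]]   [B -> [ B ]]
[[[[B]]BB]] ⇒ [[[[[B]]]BB]]   [B -> [ B ]]
[[[[[B]]]BB]] ⇒ [[[[[]]]BB]]   [B -> λ]
[[[[[]]]BB]] ⇒ [[[[[]]]B]]   [B -> λ]
[[[[[]]]B]] ⇒ [[[[[]]]]]   [B -> λ]

B ⇒ [B] ⇒ [[B]] ⇒ [[BB]] ⇒ [[BBB]] ⇒ [[[B]BB]] ⇒ [[[[B]]BB]] ⇒ [[[[[B]]]BB]] ⇒ [[[[[]]]BB]] ⇒ [[[[[]]]B]] ⇒ [[[[[]]]]]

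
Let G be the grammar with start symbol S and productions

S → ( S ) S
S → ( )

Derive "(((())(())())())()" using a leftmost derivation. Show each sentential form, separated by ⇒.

S ⇒ (S)S   [S → ( S ) S]
(S)S ⇒ ((S)S)S   [S → ( S ) S]
((S)S)S ⇒ (((S)S)S)S   [S → ( S ) S]
(((S)S)S)S ⇒ (((())S)S)S   [S → ( )]
(((())S)S)S ⇒ (((())(S)S)S)S   [S → ( S ) S]
(((())(S)S)S)S ⇒ (((())(())S)S)S   [S → ( )]
(((())(())S)S)S ⇒ (((())(())())S)S   [S → ( )]
(((())(())())S)S ⇒ (((())(())())())S   [S → ( )]
(((())(())())())S ⇒ (((())(())())())()   [S → ( )]

S ⇒ (S)S ⇒ ((S)S)S ⇒ (((S)S)S)S ⇒ (((())S)S)S ⇒ (((())(S)S)S)S ⇒ (((())(())S)S)S ⇒ (((())(())())S)S ⇒ (((())(())())())S ⇒ (((())(())())())()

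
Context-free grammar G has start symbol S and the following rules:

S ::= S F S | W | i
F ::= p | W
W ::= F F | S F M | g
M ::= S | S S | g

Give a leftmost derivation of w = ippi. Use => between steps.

S => SFS => iFS => iWS => iFFS => ipFS => ippS => ippi

S => SFS   [S ::= S F S]
SFS => iFS   [S ::= i]
iFS => iWS   [F ::= W]
iWS => iFFS   [W ::= F F]
iFFS => ipFS   [F ::= p]
ipFS => ippS   [F ::= p]
ippS => ippi   [S ::= i]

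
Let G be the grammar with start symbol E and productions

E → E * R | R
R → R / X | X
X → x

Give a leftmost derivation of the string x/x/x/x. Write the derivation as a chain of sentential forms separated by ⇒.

E ⇒ R ⇒ R/X ⇒ R/X/X ⇒ R/X/X/X ⇒ X/X/X/X ⇒ x/X/X/X ⇒ x/x/X/X ⇒ x/x/x/X ⇒ x/x/x/x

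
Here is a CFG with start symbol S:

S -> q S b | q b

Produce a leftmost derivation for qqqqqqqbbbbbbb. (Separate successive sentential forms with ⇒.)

S ⇒ qSb ⇒ qqSbb ⇒ qqqSbbb ⇒ qqqqSbbbb ⇒ qqqqqSbbbbb ⇒ qqqqqqSbbbbbb ⇒ qqqqqqqbbbbbbb

S ⇒ qSb   [S -> q S b]
qSb ⇒ qqSbb   [S -> q S b]
qqSbb ⇒ qqqSbbb   [S -> q S b]
qqqSbbb ⇒ qqqqSbbbb   [S -> q S b]
qqqqSbbbb ⇒ qqqqqSbbbbb   [S -> q S b]
qqqqqSbbbbb ⇒ qqqqqqSbbbbbb   [S -> q S b]
qqqqqqSbbbbbb ⇒ qqqqqqqbbbbbbb   [S -> q b]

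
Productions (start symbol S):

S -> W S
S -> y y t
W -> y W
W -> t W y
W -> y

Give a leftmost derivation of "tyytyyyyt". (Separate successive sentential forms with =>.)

S => WS => tWyS => tyyS => tyyWS => tyytWyS => tyytyyS => tyytyyyyt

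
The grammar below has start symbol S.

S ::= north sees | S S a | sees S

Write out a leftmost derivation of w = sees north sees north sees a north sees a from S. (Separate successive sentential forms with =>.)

S => S S a => sees S S a => sees S S a S a => sees north sees S a S a => sees north sees north sees a S a => sees north sees north sees a north sees a

S => S S a   [S ::= S S a]
S S a => sees S S a   [S ::= sees S]
sees S S a => sees S S a S a   [S ::= S S a]
sees S S a S a => sees north sees S a S a   [S ::= north sees]
sees north sees S a S a => sees north sees north sees a S a   [S ::= north sees]
sees north sees north sees a S a => sees north sees north sees a north sees a   [S ::= north sees]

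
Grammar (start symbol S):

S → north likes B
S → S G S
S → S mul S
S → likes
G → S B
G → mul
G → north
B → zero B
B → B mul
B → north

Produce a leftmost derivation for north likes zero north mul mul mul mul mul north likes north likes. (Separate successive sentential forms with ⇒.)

S ⇒ S G S   [S → S G S]
S G S ⇒ S G S G S   [S → S G S]
S G S G S ⇒ north likes B G S G S   [S → north likes B]
north likes B G S G S ⇒ north likes B mul G S G S   [B → B mul]
north likes B mul G S G S ⇒ north likes zero B mul G S G S   [B → zero B]
north likes zero B mul G S G S ⇒ north likes zero B mul mul G S G S   [B → B mul]
north likes zero B mul mul G S G S ⇒ north likes zero B mul mul mul G S G S   [B → B mul]
north likes zero B mul mul mul G S G S ⇒ north likes zero B mul mul mul mul G S G S   [B → B mul]
north likes zero B mul mul mul mul G S G S ⇒ north likes zero B mul mul mul mul mul G S G S   [B → B mul]
north likes zero B mul mul mul mul mul G S G S ⇒ north likes zero north mul mul mul mul mul G S G S   [B → north]
north likes zero north mul mul mul mul mul G S G S ⇒ north likes zero north mul mul mul mul mul north S G S   [G → north]
north likes zero north mul mul mul mul mul north S G S ⇒ north likes zero north mul mul mul mul mul north likes G S   [S → likes]
north likes zero north mul mul mul mul mul north likes G S ⇒ north likes zero north mul mul mul mul mul north likes north S   [G → north]
north likes zero north mul mul mul mul mul north likes north S ⇒ north likes zero north mul mul mul mul mul north likes north likes   [S → likes]

S ⇒ S G S ⇒ S G S G S ⇒ north likes B G S G S ⇒ north likes B mul G S G S ⇒ north likes zero B mul G S G S ⇒ north likes zero B mul mul G S G S ⇒ north likes zero B mul mul mul G S G S ⇒ north likes zero B mul mul mul mul G S G S ⇒ north likes zero B mul mul mul mul mul G S G S ⇒ north likes zero north mul mul mul mul mul G S G S ⇒ north likes zero north mul mul mul mul mul north S G S ⇒ north likes zero north mul mul mul mul mul north likes G S ⇒ north likes zero north mul mul mul mul mul north likes north S ⇒ north likes zero north mul mul mul mul mul north likes north likes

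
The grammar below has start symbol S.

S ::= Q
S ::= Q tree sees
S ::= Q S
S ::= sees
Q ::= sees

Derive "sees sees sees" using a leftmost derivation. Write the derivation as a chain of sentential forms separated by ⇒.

S ⇒ Q S ⇒ sees S ⇒ sees Q S ⇒ sees sees S ⇒ sees sees Q ⇒ sees sees sees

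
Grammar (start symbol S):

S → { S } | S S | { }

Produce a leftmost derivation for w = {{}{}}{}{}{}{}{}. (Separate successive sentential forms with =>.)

S => SS   [S → S S]
SS => SSS   [S → S S]
SSS => SSSS   [S → S S]
SSSS => SSSSS   [S → S S]
SSSSS => SSSSSS   [S → S S]
SSSSSS => {S}SSSSS   [S → { S }]
{S}SSSSS => {SS}SSSSS   [S → S S]
{SS}SSSSS => {{}S}SSSSS   [S → { }]
{{}S}SSSSS => {{}{}}SSSSS   [S → { }]
{{}{}}SSSSS => {{}{}}{}SSSS   [S → { }]
{{}{}}{}SSSS => {{}{}}{}{}SSS   [S → { }]
{{}{}}{}{}SSS => {{}{}}{}{}{}SS   [S → { }]
{{}{}}{}{}{}SS => {{}{}}{}{}{}{}S   [S → { }]
{{}{}}{}{}{}{}S => {{}{}}{}{}{}{}{}   [S → { }]

S => SS => SSS => SSSS => SSSSS => SSSSSS => {S}SSSSS => {SS}SSSSS => {{}S}SSSSS => {{}{}}SSSSS => {{}{}}{}SSSS => {{}{}}{}{}SSS => {{}{}}{}{}{}SS => {{}{}}{}{}{}{}S => {{}{}}{}{}{}{}{}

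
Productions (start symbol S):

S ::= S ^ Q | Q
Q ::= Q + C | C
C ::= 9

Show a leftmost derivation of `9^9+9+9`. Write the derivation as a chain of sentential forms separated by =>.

S => S^Q   [S ::= S ^ Q]
S^Q => Q^Q   [S ::= Q]
Q^Q => C^Q   [Q ::= C]
C^Q => 9^Q   [C ::= 9]
9^Q => 9^Q+C   [Q ::= Q + C]
9^Q+C => 9^Q+C+C   [Q ::= Q + C]
9^Q+C+C => 9^C+C+C   [Q ::= C]
9^C+C+C => 9^9+C+C   [C ::= 9]
9^9+C+C => 9^9+9+C   [C ::= 9]
9^9+9+C => 9^9+9+9   [C ::= 9]

S => S^Q => Q^Q => C^Q => 9^Q => 9^Q+C => 9^Q+C+C => 9^C+C+C => 9^9+C+C => 9^9+9+C => 9^9+9+9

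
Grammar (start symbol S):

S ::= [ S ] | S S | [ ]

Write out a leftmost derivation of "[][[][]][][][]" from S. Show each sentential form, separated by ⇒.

S ⇒ SS   [S ::= S S]
SS ⇒ SSS   [S ::= S S]
SSS ⇒ SSSS   [S ::= S S]
SSSS ⇒ SSSSS   [S ::= S S]
SSSSS ⇒ []SSSS   [S ::= [ ]]
[]SSSS ⇒ [][S]SSS   [S ::= [ S ]]
[][S]SSS ⇒ [][SS]SSS   [S ::= S S]
[][SS]SSS ⇒ [][[]S]SSS   [S ::= [ ]]
[][[]S]SSS ⇒ [][[][]]SSS   [S ::= [ ]]
[][[][]]SSS ⇒ [][[][]][]SS   [S ::= [ ]]
[][[][]][]SS ⇒ [][[][]][][]S   [S ::= [ ]]
[][[][]][][]S ⇒ [][[][]][][][]   [S ::= [ ]]

S ⇒ SS ⇒ SSS ⇒ SSSS ⇒ SSSSS ⇒ []SSSS ⇒ [][S]SSS ⇒ [][SS]SSS ⇒ [][[]S]SSS ⇒ [][[][]]SSS ⇒ [][[][]][]SS ⇒ [][[][]][][]S ⇒ [][[][]][][][]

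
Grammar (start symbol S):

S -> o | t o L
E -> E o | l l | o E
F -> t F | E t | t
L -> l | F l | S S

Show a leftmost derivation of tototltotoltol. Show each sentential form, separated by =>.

S=>toL=>toSS=>totoLS=>totoFlS=>tototlS=>tototltoL=>tototltoSS=>tototltotoLS=>tototltotolS=>tototltotoltoL=>tototltotoltol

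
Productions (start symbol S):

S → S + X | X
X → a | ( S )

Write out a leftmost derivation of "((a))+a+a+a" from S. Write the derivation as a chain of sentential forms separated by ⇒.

S⇒S+X⇒S+X+X⇒S+X+X+X⇒X+X+X+X⇒(S)+X+X+X⇒(X)+X+X+X⇒((S))+X+X+X⇒((X))+X+X+X⇒((a))+X+X+X⇒((a))+a+X+X⇒((a))+a+a+X⇒((a))+a+a+a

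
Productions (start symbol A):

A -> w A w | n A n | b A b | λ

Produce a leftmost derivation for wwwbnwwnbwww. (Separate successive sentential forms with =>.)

A => wAw => wwAww => wwwAwww => wwwbAbwww => wwwbnAnbwww => wwwbnwAwnbwww => wwwbnwwnbwww

A => wAw   [A -> w A w]
wAw => wwAww   [A -> w A w]
wwAww => wwwAwww   [A -> w A w]
wwwAwww => wwwbAbwww   [A -> b A b]
wwwbAbwww => wwwbnAnbwww   [A -> n A n]
wwwbnAnbwww => wwwbnwAwnbwww   [A -> w A w]
wwwbnwAwnbwww => wwwbnwwnbwww   [A -> λ]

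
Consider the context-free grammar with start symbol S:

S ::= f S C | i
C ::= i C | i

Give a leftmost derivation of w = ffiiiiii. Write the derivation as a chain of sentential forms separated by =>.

S=>fSC=>ffSCC=>ffiCC=>ffiiCC=>ffiiiCC=>ffiiiiCC=>ffiiiiiC=>ffiiiiii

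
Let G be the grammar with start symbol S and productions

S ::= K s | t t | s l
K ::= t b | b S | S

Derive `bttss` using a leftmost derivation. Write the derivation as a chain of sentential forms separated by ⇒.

S ⇒ Ks ⇒ bSs ⇒ bKss ⇒ bSss ⇒ bttss

S ⇒ Ks   [S ::= K s]
Ks ⇒ bSs   [K ::= b S]
bSs ⇒ bKss   [S ::= K s]
bKss ⇒ bSss   [K ::= S]
bSss ⇒ bttss   [S ::= t t]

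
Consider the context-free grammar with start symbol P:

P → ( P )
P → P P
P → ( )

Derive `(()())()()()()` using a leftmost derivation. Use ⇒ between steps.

P ⇒ PP   [P → P P]
PP ⇒ PPP   [P → P P]
PPP ⇒ PPPP   [P → P P]
PPPP ⇒ (P)PPP   [P → ( P )]
(P)PPP ⇒ (PP)PPP   [P → P P]
(PP)PPP ⇒ (()P)PPP   [P → ( )]
(()P)PPP ⇒ (()())PPP   [P → ( )]
(()())PPP ⇒ (()())PPPP   [P → P P]
(()())PPPP ⇒ (()())()PPP   [P → ( )]
(()())()PPP ⇒ (()())()()PP   [P → ( )]
(()())()()PP ⇒ (()())()()()P   [P → ( )]
(()())()()()P ⇒ (()())()()()()   [P → ( )]

P ⇒ PP ⇒ PPP ⇒ PPPP ⇒ (P)PPP ⇒ (PP)PPP ⇒ (()P)PPP ⇒ (()())PPP ⇒ (()())PPPP ⇒ (()())()PPP ⇒ (()())()()PP ⇒ (()())()()()P ⇒ (()())()()()()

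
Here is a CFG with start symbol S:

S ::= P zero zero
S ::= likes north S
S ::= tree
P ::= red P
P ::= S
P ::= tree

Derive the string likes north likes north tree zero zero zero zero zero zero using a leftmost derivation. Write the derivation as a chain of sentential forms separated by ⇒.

S ⇒ likes north S ⇒ likes north likes north S ⇒ likes north likes north P zero zero ⇒ likes north likes north S zero zero ⇒ likes north likes north P zero zero zero zero ⇒ likes north likes north S zero zero zero zero ⇒ likes north likes north P zero zero zero zero zero zero ⇒ likes north likes north tree zero zero zero zero zero zero

S ⇒ likes north S   [S ::= likes north S]
likes north S ⇒ likes north likes north S   [S ::= likes north S]
likes north likes north S ⇒ likes north likes north P zero zero   [S ::= P zero zero]
likes north likes north P zero zero ⇒ likes north likes north S zero zero   [P ::= S]
likes north likes north S zero zero ⇒ likes north likes north P zero zero zero zero   [S ::= P zero zero]
likes north likes north P zero zero zero zero ⇒ likes north likes north S zero zero zero zero   [P ::= S]
likes north likes north S zero zero zero zero ⇒ likes north likes north P zero zero zero zero zero zero   [S ::= P zero zero]
likes north likes north P zero zero zero zero zero zero ⇒ likes north likes north tree zero zero zero zero zero zero   [P ::= tree]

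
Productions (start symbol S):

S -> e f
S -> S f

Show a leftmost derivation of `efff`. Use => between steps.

S => Sf => Sff => efff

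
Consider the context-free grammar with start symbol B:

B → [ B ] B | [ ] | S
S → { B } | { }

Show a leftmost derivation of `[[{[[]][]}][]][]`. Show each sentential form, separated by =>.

B=>[B]B=>[[B]B]B=>[[S]B]B=>[[{B}]B]B=>[[{[B]B}]B]B=>[[{[[]]B}]B]B=>[[{[[]][]}]B]B=>[[{[[]][]}][]]B=>[[{[[]][]}][]][]

B => [B]B   [B → [ B ] B]
[B]B => [[B]B]B   [B → [ B ] B]
[[B]B]B => [[S]B]B   [B → S]
[[S]B]B => [[{B}]B]B   [S → { B }]
[[{B}]B]B => [[{[B]B}]B]B   [B → [ B ] B]
[[{[B]B}]B]B => [[{[[]]B}]B]B   [B → [ ]]
[[{[[]]B}]B]B => [[{[[]][]}]B]B   [B → [ ]]
[[{[[]][]}]B]B => [[{[[]][]}][]]B   [B → [ ]]
[[{[[]][]}][]]B => [[{[[]][]}][]][]   [B → [ ]]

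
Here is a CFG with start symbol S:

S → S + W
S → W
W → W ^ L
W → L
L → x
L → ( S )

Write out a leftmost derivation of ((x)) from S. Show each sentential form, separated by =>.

S => W   [S → W]
W => L   [W → L]
L => (S)   [L → ( S )]
(S) => (W)   [S → W]
(W) => (L)   [W → L]
(L) => ((S))   [L → ( S )]
((S)) => ((W))   [S → W]
((W)) => ((L))   [W → L]
((L)) => ((x))   [L → x]

S => W => L => (S) => (W) => (L) => ((S)) => ((W)) => ((L)) => ((x))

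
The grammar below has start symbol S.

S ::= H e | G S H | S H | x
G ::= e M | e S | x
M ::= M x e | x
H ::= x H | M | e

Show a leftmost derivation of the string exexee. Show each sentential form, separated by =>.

S=>GSH=>eSSH=>eSHSH=>exHSH=>exeSH=>exeHeH=>exeMeH=>exexeH=>exexee

S => GSH   [S ::= G S H]
GSH => eSSH   [G ::= e S]
eSSH => eSHSH   [S ::= S H]
eSHSH => exHSH   [S ::= x]
exHSH => exeSH   [H ::= e]
exeSH => exeHeH   [S ::= H e]
exeHeH => exeMeH   [H ::= M]
exeMeH => exexeH   [M ::= x]
exexeH => exexee   [H ::= e]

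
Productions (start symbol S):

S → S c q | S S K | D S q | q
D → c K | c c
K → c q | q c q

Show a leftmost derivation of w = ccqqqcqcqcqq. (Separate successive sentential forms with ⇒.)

S⇒DSq⇒cKSq⇒ccqSq⇒ccqScqq⇒ccqScqcqq⇒ccqSSKcqcqq⇒ccqqSKcqcqq⇒ccqqqKcqcqq⇒ccqqqcqcqcqq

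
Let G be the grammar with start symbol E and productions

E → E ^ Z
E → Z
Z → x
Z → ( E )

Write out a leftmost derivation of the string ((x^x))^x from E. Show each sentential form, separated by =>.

E => E^Z   [E → E ^ Z]
E^Z => Z^Z   [E → Z]
Z^Z => (E)^Z   [Z → ( E )]
(E)^Z => (Z)^Z   [E → Z]
(Z)^Z => ((E))^Z   [Z → ( E )]
((E))^Z => ((E^Z))^Z   [E → E ^ Z]
((E^Z))^Z => ((Z^Z))^Z   [E → Z]
((Z^Z))^Z => ((x^Z))^Z   [Z → x]
((x^Z))^Z => ((x^x))^Z   [Z → x]
((x^x))^Z => ((x^x))^x   [Z → x]

E => E^Z => Z^Z => (E)^Z => (Z)^Z => ((E))^Z => ((E^Z))^Z => ((Z^Z))^Z => ((x^Z))^Z => ((x^x))^Z => ((x^x))^x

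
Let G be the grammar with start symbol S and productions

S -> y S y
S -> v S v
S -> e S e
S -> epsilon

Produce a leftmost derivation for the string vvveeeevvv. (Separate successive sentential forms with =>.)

S=>vSv=>vvSvv=>vvvSvvv=>vvveSevvv=>vvveeSeevvv=>vvveeeevvv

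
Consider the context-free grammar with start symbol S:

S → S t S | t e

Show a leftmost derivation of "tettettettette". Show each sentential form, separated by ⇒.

S ⇒ StS   [S → S t S]
StS ⇒ StStS   [S → S t S]
StStS ⇒ StStStS   [S → S t S]
StStStS ⇒ StStStStS   [S → S t S]
StStStStS ⇒ tetStStStS   [S → t e]
tetStStStS ⇒ tettetStStS   [S → t e]
tettetStStS ⇒ tettettetStS   [S → t e]
tettettetStS ⇒ tettettettetS   [S → t e]
tettettettetS ⇒ tettettettette   [S → t e]

S ⇒ StS ⇒ StStS ⇒ StStStS ⇒ StStStStS ⇒ tetStStStS ⇒ tettetStStS ⇒ tettettetStS ⇒ tettettettetS ⇒ tettettettette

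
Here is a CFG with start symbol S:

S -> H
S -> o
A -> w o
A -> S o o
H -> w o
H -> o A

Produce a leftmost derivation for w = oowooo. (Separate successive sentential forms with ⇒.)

S ⇒ H   [S -> H]
H ⇒ oA   [H -> o A]
oA ⇒ oSoo   [A -> S o o]
oSoo ⇒ oHoo   [S -> H]
oHoo ⇒ ooAoo   [H -> o A]
ooAoo ⇒ oowooo   [A -> w o]

S⇒H⇒oA⇒oSoo⇒oHoo⇒ooAoo⇒oowooo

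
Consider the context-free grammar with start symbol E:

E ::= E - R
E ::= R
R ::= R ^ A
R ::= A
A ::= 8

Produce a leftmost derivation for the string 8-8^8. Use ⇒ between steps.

E ⇒ E-R ⇒ R-R ⇒ A-R ⇒ 8-R ⇒ 8-R^A ⇒ 8-A^A ⇒ 8-8^A ⇒ 8-8^8

E ⇒ E-R   [E ::= E - R]
E-R ⇒ R-R   [E ::= R]
R-R ⇒ A-R   [R ::= A]
A-R ⇒ 8-R   [A ::= 8]
8-R ⇒ 8-R^A   [R ::= R ^ A]
8-R^A ⇒ 8-A^A   [R ::= A]
8-A^A ⇒ 8-8^A   [A ::= 8]
8-8^A ⇒ 8-8^8   [A ::= 8]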